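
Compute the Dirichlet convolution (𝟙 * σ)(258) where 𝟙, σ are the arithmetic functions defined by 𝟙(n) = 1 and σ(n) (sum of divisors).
(𝟙 * σ)(258) = 900

Divisors of 258: [1, 2, 3, 6, 43, 86, 129, 258]. For each d | 258:
  d = 1: 𝟙(1) · σ(258/1) = 1 · 528 = 528
  d = 2: 𝟙(2) · σ(258/2) = 1 · 176 = 176
  d = 3: 𝟙(3) · σ(258/3) = 1 · 132 = 132
  d = 6: 𝟙(6) · σ(258/6) = 1 · 44 = 44
  d = 43: 𝟙(43) · σ(258/43) = 1 · 12 = 12
  d = 86: 𝟙(86) · σ(258/86) = 1 · 4 = 4
  d = 129: 𝟙(129) · σ(258/129) = 1 · 3 = 3
  d = 258: 𝟙(258) · σ(258/258) = 1 · 1 = 1
Summing: (𝟙 * σ)(258) = 528 + 176 + 132 + 44 + 12 + 4 + 3 + 1 = 900.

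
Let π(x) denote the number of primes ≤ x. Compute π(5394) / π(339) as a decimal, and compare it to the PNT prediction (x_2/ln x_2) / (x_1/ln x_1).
π(5394)/π(339) = 711/68 ≈ 10.4559;  PNT prediction ≈ 10.7878.

π(339) = 68 and π(5394) = 711, so π(5394)/π(339) ≈ 10.4559. The PNT-predicted ratio is (5394/ln(5394)) / (339/ln(339)) ≈ 10.7878. The two agree to within a few percent, as expected.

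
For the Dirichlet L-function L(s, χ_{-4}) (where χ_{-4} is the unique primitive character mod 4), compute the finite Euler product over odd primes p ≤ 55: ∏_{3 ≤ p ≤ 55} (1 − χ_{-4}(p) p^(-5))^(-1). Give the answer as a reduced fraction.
∏ = 241552412610573346540717288090615330738043013683948985221451329316738054554305/242484077809603940117660402752750309983134701869309180441833184178683110227968

The odd primes p ≤ 55 are [3, 5, 7, 11, 13, 17, 19, 23, 29, 31, 37, 41, 43, 47, 53]. For each, χ(p) = 1 if p ≡ 1 mod 4, χ(p) = −1 if p ≡ 3 mod 4. Taking (1 − χ(p)/p^5)^(-1) = p^5/(p^5 − χ(p)): (1 − (-1)/3^5)^(-1) · (1 − (1)/5^5)^(-1) · (1 − (-1)/7^5)^(-1) · (1 − (-1)/11^5)^(-1) · (1 − (1)/13^5)^(-1) · (1 − (1)/17^5)^(-1) · (1 − (-1)/19^5)^(-1) · (1 − (-1)/23^5)^(-1) · (1 − (1)/29^5)^(-1) · (1 − (-1)/31^5)^(-1) · (1 − (1)/37^5)^(-1) · (1 − (1)/41^5)^(-1) · (1 − (-1)/43^5)^(-1) · (1 − (-1)/47^5)^(-1) · (1 − (1)/53^5)^(-1) = 241552412610573346540717288090615330738043013683948985221451329316738054554305/242484077809603940117660402752750309983134701869309180441833184178683110227968.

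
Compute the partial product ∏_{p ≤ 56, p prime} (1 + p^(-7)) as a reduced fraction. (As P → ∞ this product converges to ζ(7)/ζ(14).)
∏ = 309952223984670960543603211891856695601672510675385627534277668624533812457091991127236052954668734671204274242309849088/307404601692723276790274585782287621574695329443342398483341336503340384695750533342769593387518417543812906517214978125

The primes p ≤ 56 are [2, 3, 5, 7, 11, 13, 17, 19, 23, 29, 31, 37, 41, 43, 47, 53]. For each, (1 + 1/p^7) = (p^7 + 1)/p^7. Multiplying these fractions over p ∈ [2, 3, 5, 7, 11, 13, 17, 19, 23, 29, 31, 37, 41, 43, 47, 53] gives 309952223984670960543603211891856695601672510675385627534277668624533812457091991127236052954668734671204274242309849088/307404601692723276790274585782287621574695329443342398483341336503340384695750533342769593387518417543812906517214978125. (In the limit P → ∞ this tends to ζ(7)/ζ(14).)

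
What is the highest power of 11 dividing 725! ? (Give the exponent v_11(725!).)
v_11(725!) = 70

Legendre's formula: v_p(n!) = Σ_{k ≥ 1} ⌊n / p^k⌋. For p = 11, n = 725, the terms are:
  ⌊725/11^1⌋ = ⌊725/11⌋ = 65
  ⌊725/11^2⌋ = ⌊725/121⌋ = 5
(the next term ⌊725/11^3⌋ = 0, terminating the sum). Summing: v_11(725!) = 65 + 5 = 70.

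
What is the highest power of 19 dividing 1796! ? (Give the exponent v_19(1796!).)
v_19(1796!) = 98

Legendre's formula: v_p(n!) = Σ_{k ≥ 1} ⌊n / p^k⌋. For p = 19, n = 1796, the terms are:
  ⌊1796/19^1⌋ = ⌊1796/19⌋ = 94
  ⌊1796/19^2⌋ = ⌊1796/361⌋ = 4
(the next term ⌊1796/19^3⌋ = 0, terminating the sum). Summing: v_19(1796!) = 94 + 4 = 98.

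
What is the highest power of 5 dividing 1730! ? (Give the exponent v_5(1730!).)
v_5(1730!) = 430

Legendre's formula: v_p(n!) = Σ_{k ≥ 1} ⌊n / p^k⌋. For p = 5, n = 1730, the terms are:
  ⌊1730/5^1⌋ = ⌊1730/5⌋ = 346
  ⌊1730/5^2⌋ = ⌊1730/25⌋ = 69
  ⌊1730/5^3⌋ = ⌊1730/125⌋ = 13
  ⌊1730/5^4⌋ = ⌊1730/625⌋ = 2
(the next term ⌊1730/5^5⌋ = 0, terminating the sum). Summing: v_5(1730!) = 346 + 69 + 13 + 2 = 430.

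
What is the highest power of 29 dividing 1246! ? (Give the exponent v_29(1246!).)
v_29(1246!) = 43

Legendre's formula: v_p(n!) = Σ_{k ≥ 1} ⌊n / p^k⌋. For p = 29, n = 1246, the terms are:
  ⌊1246/29^1⌋ = ⌊1246/29⌋ = 42
  ⌊1246/29^2⌋ = ⌊1246/841⌋ = 1
(the next term ⌊1246/29^3⌋ = 0, terminating the sum). Summing: v_29(1246!) = 42 + 1 = 43.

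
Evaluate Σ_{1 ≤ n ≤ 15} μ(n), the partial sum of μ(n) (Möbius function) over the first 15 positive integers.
Σ_{n ≤ 15} μ(n) = -1

Compute μ(n) for each 1 ≤ n ≤ 15: μ(1) = 1, μ(2) = -1, μ(3) = -1, μ(4) = 0, μ(5) = -1, μ(6) = 1, μ(7) = -1, μ(8) = 0, μ(9) = 0, μ(10) = 1, μ(11) = -1, μ(12) = 0, μ(13) = -1, μ(14) = 1, μ(15) = 1. Summing all 15 values: -1. (Mertens function M(x) = Σ_{n ≤ x} μ(n); on average M(x) should be small (PNT ⟺ M(x) = o(x)).)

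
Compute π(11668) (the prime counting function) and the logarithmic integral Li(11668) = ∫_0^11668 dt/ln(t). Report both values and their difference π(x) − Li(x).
π(11668) = 1400;  Li(11668) ≈ 1425.70;  π(x) − Li(x) ≈ -25.70.

Direct count of primes ≤ 11668 gives π(11668) = 1400. Numerical evaluation of the logarithmic integral gives Li(11668) ≈ 1425.70. The difference π(x) − Li(x) ≈ -25.70 is typically negative for small/moderate x (Li(x) overestimates), though Littlewood's theorem shows this sign changes infinitely often.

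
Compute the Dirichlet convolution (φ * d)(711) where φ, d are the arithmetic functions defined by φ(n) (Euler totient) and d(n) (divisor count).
(φ * d)(711) = 1040

Divisors of 711: [1, 3, 9, 79, 237, 711]. For each d | 711:
  d = 1: φ(1) · d(711/1) = 1 · 6 = 6
  d = 3: φ(3) · d(711/3) = 2 · 4 = 8
  d = 9: φ(9) · d(711/9) = 6 · 2 = 12
  d = 79: φ(79) · d(711/79) = 78 · 3 = 234
  d = 237: φ(237) · d(711/237) = 156 · 2 = 312
  d = 711: φ(711) · d(711/711) = 468 · 1 = 468
Summing: (φ * d)(711) = 6 + 8 + 12 + 234 + 312 + 468 = 1040.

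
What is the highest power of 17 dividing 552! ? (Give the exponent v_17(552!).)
v_17(552!) = 33

Legendre's formula: v_p(n!) = Σ_{k ≥ 1} ⌊n / p^k⌋. For p = 17, n = 552, the terms are:
  ⌊552/17^1⌋ = ⌊552/17⌋ = 32
  ⌊552/17^2⌋ = ⌊552/289⌋ = 1
(the next term ⌊552/17^3⌋ = 0, terminating the sum). Summing: v_17(552!) = 32 + 1 = 33.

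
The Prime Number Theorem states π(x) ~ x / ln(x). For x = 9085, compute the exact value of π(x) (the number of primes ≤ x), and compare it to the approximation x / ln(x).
π(9085) = 1127;  x/ln(x) ≈ 996.78;  relative error ≈ 11.55%.

Directly count primes up to 9085: π(9085) = 1127. The PNT approximation gives 9085/ln(9085) ≈ 9085/9.11438 ≈ 996.78. Relative error (π(x) − x/ln(x)) / π(x) ≈ 11.55%; the approximation is known to undercount slightly (Li(x) is a better estimate).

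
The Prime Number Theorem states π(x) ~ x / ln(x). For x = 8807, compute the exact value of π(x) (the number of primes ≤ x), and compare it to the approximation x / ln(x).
π(8807) = 1097;  x/ln(x) ≈ 969.58;  relative error ≈ 11.62%.

Directly count primes up to 8807: π(8807) = 1097. The PNT approximation gives 8807/ln(8807) ≈ 8807/9.08330 ≈ 969.58. Relative error (π(x) − x/ln(x)) / π(x) ≈ 11.62%; the approximation is known to undercount slightly (Li(x) is a better estimate).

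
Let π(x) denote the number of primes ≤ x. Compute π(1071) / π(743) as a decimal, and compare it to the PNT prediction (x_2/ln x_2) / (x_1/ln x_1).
π(1071)/π(743) = 180/132 ≈ 1.3636;  PNT prediction ≈ 1.3659.

π(743) = 132 and π(1071) = 180, so π(1071)/π(743) ≈ 1.3636. The PNT-predicted ratio is (1071/ln(1071)) / (743/ln(743)) ≈ 1.3659. The two agree to within a few percent, as expected.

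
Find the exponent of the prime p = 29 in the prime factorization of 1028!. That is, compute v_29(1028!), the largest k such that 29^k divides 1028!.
v_29(1028!) = 36

Legendre's formula: v_p(n!) = Σ_{k ≥ 1} ⌊n / p^k⌋. For p = 29, n = 1028, the terms are:
  ⌊1028/29^1⌋ = ⌊1028/29⌋ = 35
  ⌊1028/29^2⌋ = ⌊1028/841⌋ = 1
(the next term ⌊1028/29^3⌋ = 0, terminating the sum). Summing: v_29(1028!) = 35 + 1 = 36.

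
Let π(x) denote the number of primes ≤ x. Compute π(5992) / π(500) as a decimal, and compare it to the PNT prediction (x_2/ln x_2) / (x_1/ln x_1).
π(5992)/π(500) = 783/95 ≈ 8.2421;  PNT prediction ≈ 8.5622.

π(500) = 95 and π(5992) = 783, so π(5992)/π(500) ≈ 8.2421. The PNT-predicted ratio is (5992/ln(5992)) / (500/ln(500)) ≈ 8.5622. The two agree to within a few percent, as expected.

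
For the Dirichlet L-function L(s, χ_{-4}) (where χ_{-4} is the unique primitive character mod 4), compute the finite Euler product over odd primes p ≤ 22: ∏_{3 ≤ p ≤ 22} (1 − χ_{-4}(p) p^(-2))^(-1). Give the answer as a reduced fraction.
∏ = 14933966047/16280616960

The odd primes p ≤ 22 are [3, 5, 7, 11, 13, 17, 19]. For each, χ(p) = 1 if p ≡ 1 mod 4, χ(p) = −1 if p ≡ 3 mod 4. Taking (1 − χ(p)/p^2)^(-1) = p^2/(p^2 − χ(p)): (1 − (-1)/3^2)^(-1) · (1 − (1)/5^2)^(-1) · (1 − (-1)/7^2)^(-1) · (1 − (-1)/11^2)^(-1) · (1 − (1)/13^2)^(-1) · (1 − (1)/17^2)^(-1) · (1 − (-1)/19^2)^(-1) = 14933966047/16280616960.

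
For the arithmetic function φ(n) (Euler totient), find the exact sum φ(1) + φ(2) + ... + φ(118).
Σ_{n ≤ 118} φ(n) = 4258

Compute φ(n) for each 1 ≤ n ≤ 118: φ(1) = 1, φ(2) = 1, φ(3) = 2, φ(4) = 2, φ(5) = 4, φ(6) = 2, φ(7) = 6, φ(8) = 4, φ(9) = 6, φ(10) = 4, φ(11) = 10, φ(12) = 4, φ(13) = 12, φ(14) = 6, φ(15) = 8, φ(16) = 8, φ(17) = 16, φ(18) = 6, φ(19) = 18, φ(20) = 8, φ(21) = 12, φ(22) = 10, φ(23) = 22, φ(24) = 8, φ(25) = 20, φ(26) = 12, φ(27) = 18, φ(28) = 12, φ(29) = 28, φ(30) = 8, φ(31) = 30, φ(32) = 16, φ(33) = 20, φ(34) = 16, φ(35) = 24, φ(36) = 12, φ(37) = 36, φ(38) = 18, φ(39) = 24, φ(40) = 16, φ(41) = 40, φ(42) = 12, φ(43) = 42, φ(44) = 20, φ(45) = 24, φ(46) = 22, φ(47) = 46, φ(48) = 16, φ(49) = 42, φ(50) = 20, φ(51) = 32, φ(52) = 24, φ(53) = 52, φ(54) = 18, φ(55) = 40, φ(56) = 24, φ(57) = 36, φ(58) = 28, φ(59) = 58, φ(60) = 16, φ(61) = 60, φ(62) = 30, φ(63) = 36, φ(64) = 32, φ(65) = 48, φ(66) = 20, φ(67) = 66, φ(68) = 32, φ(69) = 44, φ(70) = 24, φ(71) = 70, φ(72) = 24, φ(73) = 72, φ(74) = 36, φ(75) = 40, φ(76) = 36, φ(77) = 60, φ(78) = 24, φ(79) = 78, φ(80) = 32, φ(81) = 54, φ(82) = 40, φ(83) = 82, φ(84) = 24, φ(85) = 64, φ(86) = 42, φ(87) = 56, φ(88) = 40, φ(89) = 88, φ(90) = 24, φ(91) = 72, φ(92) = 44, φ(93) = 60, φ(94) = 46, φ(95) = 72, φ(96) = 32, φ(97) = 96, φ(98) = 42, φ(99) = 60, φ(100) = 40, φ(101) = 100, φ(102) = 32, φ(103) = 102, φ(104) = 48, φ(105) = 48, φ(106) = 52, φ(107) = 106, φ(108) = 36, φ(109) = 108, φ(110) = 40, φ(111) = 72, φ(112) = 48, φ(113) = 112, φ(114) = 36, φ(115) = 88, φ(116) = 56, φ(117) = 72, φ(118) = 58. Summing all 118 values: 4258. (Average order: Σ_{n ≤ x} φ(n) ~ (3/π²) x². For x = 118, (3/π²)·118² ≈ 4232.39.)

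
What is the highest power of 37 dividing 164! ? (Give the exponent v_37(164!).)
v_37(164!) = 4

Legendre's formula: v_p(n!) = Σ_{k ≥ 1} ⌊n / p^k⌋. For p = 37, n = 164, the terms are:
  ⌊164/37^1⌋ = ⌊164/37⌋ = 4
(the next term ⌊164/37^2⌋ = 0, terminating the sum). Summing: v_37(164!) = 4 = 4.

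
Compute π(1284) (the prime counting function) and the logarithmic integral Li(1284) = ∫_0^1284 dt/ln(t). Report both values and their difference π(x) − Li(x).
π(1284) = 208;  Li(1284) ≈ 217.97;  π(x) − Li(x) ≈ -9.97.

Direct count of primes ≤ 1284 gives π(1284) = 208. Numerical evaluation of the logarithmic integral gives Li(1284) ≈ 217.97. The difference π(x) − Li(x) ≈ -9.97 is typically negative for small/moderate x (Li(x) overestimates), though Littlewood's theorem shows this sign changes infinitely often.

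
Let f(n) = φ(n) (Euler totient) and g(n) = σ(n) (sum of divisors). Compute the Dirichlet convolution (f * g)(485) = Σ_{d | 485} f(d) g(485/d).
(φ * σ)(485) = 1940

Divisors of 485: [1, 5, 97, 485]. For each d | 485:
  d = 1: φ(1) · σ(485/1) = 1 · 588 = 588
  d = 5: φ(5) · σ(485/5) = 4 · 98 = 392
  d = 97: φ(97) · σ(485/97) = 96 · 6 = 576
  d = 485: φ(485) · σ(485/485) = 384 · 1 = 384
Summing: (φ * σ)(485) = 588 + 392 + 576 + 384 = 1940.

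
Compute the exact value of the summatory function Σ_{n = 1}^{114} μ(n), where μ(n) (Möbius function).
Σ_{n ≤ 114} μ(n) = -6

Compute μ(n) for each 1 ≤ n ≤ 114: μ(1) = 1, μ(2) = -1, μ(3) = -1, μ(4) = 0, μ(5) = -1, μ(6) = 1, μ(7) = -1, μ(8) = 0, μ(9) = 0, μ(10) = 1, μ(11) = -1, μ(12) = 0, μ(13) = -1, μ(14) = 1, μ(15) = 1, μ(16) = 0, μ(17) = -1, μ(18) = 0, μ(19) = -1, μ(20) = 0, μ(21) = 1, μ(22) = 1, μ(23) = -1, μ(24) = 0, μ(25) = 0, μ(26) = 1, μ(27) = 0, μ(28) = 0, μ(29) = -1, μ(30) = -1, μ(31) = -1, μ(32) = 0, μ(33) = 1, μ(34) = 1, μ(35) = 1, μ(36) = 0, μ(37) = -1, μ(38) = 1, μ(39) = 1, μ(40) = 0, μ(41) = -1, μ(42) = -1, μ(43) = -1, μ(44) = 0, μ(45) = 0, μ(46) = 1, μ(47) = -1, μ(48) = 0, μ(49) = 0, μ(50) = 0, μ(51) = 1, μ(52) = 0, μ(53) = -1, μ(54) = 0, μ(55) = 1, μ(56) = 0, μ(57) = 1, μ(58) = 1, μ(59) = -1, μ(60) = 0, μ(61) = -1, μ(62) = 1, μ(63) = 0, μ(64) = 0, μ(65) = 1, μ(66) = -1, μ(67) = -1, μ(68) = 0, μ(69) = 1, μ(70) = -1, μ(71) = -1, μ(72) = 0, μ(73) = -1, μ(74) = 1, μ(75) = 0, μ(76) = 0, μ(77) = 1, μ(78) = -1, μ(79) = -1, μ(80) = 0, μ(81) = 0, μ(82) = 1, μ(83) = -1, μ(84) = 0, μ(85) = 1, μ(86) = 1, μ(87) = 1, μ(88) = 0, μ(89) = -1, μ(90) = 0, μ(91) = 1, μ(92) = 0, μ(93) = 1, μ(94) = 1, μ(95) = 1, μ(96) = 0, μ(97) = -1, μ(98) = 0, μ(99) = 0, μ(100) = 0, μ(101) = -1, μ(102) = -1, μ(103) = -1, μ(104) = 0, μ(105) = -1, μ(106) = 1, μ(107) = -1, μ(108) = 0, μ(109) = -1, μ(110) = -1, μ(111) = 1, μ(112) = 0, μ(113) = -1, μ(114) = -1. Summing all 114 values: -6. (Mertens function M(x) = Σ_{n ≤ x} μ(n); on average M(x) should be small (PNT ⟺ M(x) = o(x)).)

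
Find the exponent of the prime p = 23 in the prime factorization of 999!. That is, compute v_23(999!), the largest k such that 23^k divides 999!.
v_23(999!) = 44

Legendre's formula: v_p(n!) = Σ_{k ≥ 1} ⌊n / p^k⌋. For p = 23, n = 999, the terms are:
  ⌊999/23^1⌋ = ⌊999/23⌋ = 43
  ⌊999/23^2⌋ = ⌊999/529⌋ = 1
(the next term ⌊999/23^3⌋ = 0, terminating the sum). Summing: v_23(999!) = 43 + 1 = 44.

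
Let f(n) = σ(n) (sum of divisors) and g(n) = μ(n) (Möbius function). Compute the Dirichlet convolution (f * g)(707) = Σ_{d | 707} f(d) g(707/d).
(σ * μ)(707) = 707

Divisors of 707: [1, 7, 101, 707]. For each d | 707:
  d = 1: σ(1) · μ(707/1) = 1 · 1 = 1
  d = 7: σ(7) · μ(707/7) = 8 · -1 = -8
  d = 101: σ(101) · μ(707/101) = 102 · -1 = -102
  d = 707: σ(707) · μ(707/707) = 816 · 1 = 816
Summing: (σ * μ)(707) = 1 + -8 + -102 + 816 = 707.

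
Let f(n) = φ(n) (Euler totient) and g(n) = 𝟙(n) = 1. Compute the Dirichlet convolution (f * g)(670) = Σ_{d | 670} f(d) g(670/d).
(φ * 𝟙)(670) = 670

Divisors of 670: [1, 2, 5, 10, 67, 134, 335, 670]. For each d | 670:
  d = 1: φ(1) · 𝟙(670/1) = 1 · 1 = 1
  d = 2: φ(2) · 𝟙(670/2) = 1 · 1 = 1
  d = 5: φ(5) · 𝟙(670/5) = 4 · 1 = 4
  d = 10: φ(10) · 𝟙(670/10) = 4 · 1 = 4
  d = 67: φ(67) · 𝟙(670/67) = 66 · 1 = 66
  d = 134: φ(134) · 𝟙(670/134) = 66 · 1 = 66
  d = 335: φ(335) · 𝟙(670/335) = 264 · 1 = 264
  d = 670: φ(670) · 𝟙(670/670) = 264 · 1 = 264
Summing: (φ * 𝟙)(670) = 1 + 1 + 4 + 4 + 66 + 66 + 264 + 264 = 670.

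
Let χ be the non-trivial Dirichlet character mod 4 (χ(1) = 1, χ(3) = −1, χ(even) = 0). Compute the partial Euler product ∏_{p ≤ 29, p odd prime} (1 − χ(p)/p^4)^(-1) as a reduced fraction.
∏ = 2025743556867464796746949565/2048388086956649527369531392

The odd primes p ≤ 29 are [3, 5, 7, 11, 13, 17, 19, 23, 29]. For each, χ(p) = 1 if p ≡ 1 mod 4, χ(p) = −1 if p ≡ 3 mod 4. Taking (1 − χ(p)/p^4)^(-1) = p^4/(p^4 − χ(p)): (1 − (-1)/3^4)^(-1) · (1 − (1)/5^4)^(-1) · (1 − (-1)/7^4)^(-1) · (1 − (-1)/11^4)^(-1) · (1 − (1)/13^4)^(-1) · (1 − (1)/17^4)^(-1) · (1 − (-1)/19^4)^(-1) · (1 − (-1)/23^4)^(-1) · (1 − (1)/29^4)^(-1) = 2025743556867464796746949565/2048388086956649527369531392.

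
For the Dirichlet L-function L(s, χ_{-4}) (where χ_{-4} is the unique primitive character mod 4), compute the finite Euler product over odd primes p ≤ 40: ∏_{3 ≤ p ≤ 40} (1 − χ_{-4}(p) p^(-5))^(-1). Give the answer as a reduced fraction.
∏ = 36434162976122653852428171915209665920933190877591375/36574689167094305070442169349729960875390257302863872

The odd primes p ≤ 40 are [3, 5, 7, 11, 13, 17, 19, 23, 29, 31, 37]. For each, χ(p) = 1 if p ≡ 1 mod 4, χ(p) = −1 if p ≡ 3 mod 4. Taking (1 − χ(p)/p^5)^(-1) = p^5/(p^5 − χ(p)): (1 − (-1)/3^5)^(-1) · (1 − (1)/5^5)^(-1) · (1 − (-1)/7^5)^(-1) · (1 − (-1)/11^5)^(-1) · (1 − (1)/13^5)^(-1) · (1 − (1)/17^5)^(-1) · (1 − (-1)/19^5)^(-1) · (1 − (-1)/23^5)^(-1) · (1 − (1)/29^5)^(-1) · (1 − (-1)/31^5)^(-1) · (1 − (1)/37^5)^(-1) = 36434162976122653852428171915209665920933190877591375/36574689167094305070442169349729960875390257302863872.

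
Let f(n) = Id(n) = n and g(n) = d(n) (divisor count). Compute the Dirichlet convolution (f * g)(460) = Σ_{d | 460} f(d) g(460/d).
(Id * d)(460) = 1925

Divisors of 460: [1, 2, 4, 5, 10, 20, 23, 46, 92, 115, 230, 460]. For each d | 460:
  d = 1: Id(1) · d(460/1) = 1 · 12 = 12
  d = 2: Id(2) · d(460/2) = 2 · 8 = 16
  d = 4: Id(4) · d(460/4) = 4 · 4 = 16
  d = 5: Id(5) · d(460/5) = 5 · 6 = 30
  d = 10: Id(10) · d(460/10) = 10 · 4 = 40
  d = 20: Id(20) · d(460/20) = 20 · 2 = 40
  d = 23: Id(23) · d(460/23) = 23 · 6 = 138
  d = 46: Id(46) · d(460/46) = 46 · 4 = 184
  d = 92: Id(92) · d(460/92) = 92 · 2 = 184
  d = 115: Id(115) · d(460/115) = 115 · 3 = 345
  d = 230: Id(230) · d(460/230) = 230 · 2 = 460
  d = 460: Id(460) · d(460/460) = 460 · 1 = 460
Summing: (Id * d)(460) = 12 + 16 + 16 + 30 + 40 + 40 + 138 + 184 + 184 + 345 + 460 + 460 = 1925.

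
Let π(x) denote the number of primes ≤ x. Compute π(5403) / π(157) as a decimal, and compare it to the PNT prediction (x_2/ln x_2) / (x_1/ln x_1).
π(5403)/π(157) = 712/37 ≈ 19.2432;  PNT prediction ≈ 20.2457.

π(157) = 37 and π(5403) = 712, so π(5403)/π(157) ≈ 19.2432. The PNT-predicted ratio is (5403/ln(5403)) / (157/ln(157)) ≈ 20.2457. The two agree to within a few percent, as expected.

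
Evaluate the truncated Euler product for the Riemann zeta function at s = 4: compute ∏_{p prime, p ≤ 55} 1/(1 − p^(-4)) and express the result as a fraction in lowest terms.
∏ = 750937919501355467062347671738968589096863062629/693820677147413996973765862820413440000000000000

The primes p ≤ 55 are [2, 3, 5, 7, 11, 13, 17, 19, 23, 29, 31, 37, 41, 43, 47, 53]. For each prime, (1 − 1/p^4)^(-1) = p^4 / (p^4 − 1). The product is (1 − 1/2^4)^(-1), (1 − 1/3^4)^(-1), (1 − 1/5^4)^(-1), (1 − 1/7^4)^(-1), (1 − 1/11^4)^(-1), (1 − 1/13^4)^(-1), (1 − 1/17^4)^(-1), (1 − 1/19^4)^(-1), (1 − 1/23^4)^(-1), (1 − 1/29^4)^(-1), (1 − 1/31^4)^(-1), (1 − 1/37^4)^(-1), (1 − 1/41^4)^(-1), (1 − 1/43^4)^(-1), (1 − 1/47^4)^(-1), (1 − 1/53^4)^(-1) = ∏ p^4 / (p^4 − 1) = 750937919501355467062347671738968589096863062629/693820677147413996973765862820413440000000000000.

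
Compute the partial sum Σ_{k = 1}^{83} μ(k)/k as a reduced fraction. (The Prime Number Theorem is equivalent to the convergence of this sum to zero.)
Σ μ(k)/k = -223590076836035175208867029720/8902150522975861711854133933093

Values of μ(k) for 1 ≤ k ≤ 83: μ(1) = 1, μ(2) = -1, μ(3) = -1, μ(5) = -1, μ(6) = 1, μ(7) = -1, μ(10) = 1, μ(11) = -1, μ(13) = -1, μ(14) = 1, μ(15) = 1, μ(17) = -1, μ(19) = -1, μ(21) = 1, μ(22) = 1, μ(23) = -1, μ(26) = 1, μ(29) = -1, μ(30) = -1, μ(31) = -1, μ(33) = 1, μ(34) = 1, μ(35) = 1, μ(37) = -1, μ(38) = 1, μ(39) = 1, μ(41) = -1, μ(42) = -1, μ(43) = -1, μ(46) = 1, μ(47) = -1, μ(51) = 1, μ(53) = -1, μ(55) = 1, μ(57) = 1, μ(58) = 1, μ(59) = -1, μ(61) = -1, μ(62) = 1, μ(65) = 1, μ(66) = -1, μ(67) = -1, μ(69) = 1, μ(70) = -1, μ(71) = -1, μ(73) = -1, μ(74) = 1, μ(77) = 1, μ(78) = -1, μ(79) = -1, μ(82) = 1, μ(83) = -1, with μ = 0 on non-squarefree integers. Summing μ(k)/k for k where μ(k) ≠ 0 gives -223590076836035175208867029720/8902150522975861711854133933093 ≈ -0.0251. (PNT ⟺ this sum → 0 as n → ∞.)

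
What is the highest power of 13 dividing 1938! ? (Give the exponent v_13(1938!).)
v_13(1938!) = 160

Legendre's formula: v_p(n!) = Σ_{k ≥ 1} ⌊n / p^k⌋. For p = 13, n = 1938, the terms are:
  ⌊1938/13^1⌋ = ⌊1938/13⌋ = 149
  ⌊1938/13^2⌋ = ⌊1938/169⌋ = 11
(the next term ⌊1938/13^3⌋ = 0, terminating the sum). Summing: v_13(1938!) = 149 + 11 = 160.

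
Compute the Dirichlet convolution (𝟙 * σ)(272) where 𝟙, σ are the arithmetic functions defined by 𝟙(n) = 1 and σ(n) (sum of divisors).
(𝟙 * σ)(272) = 1083

Divisors of 272: [1, 2, 4, 8, 16, 17, 34, 68, 136, 272]. For each d | 272:
  d = 1: 𝟙(1) · σ(272/1) = 1 · 558 = 558
  d = 2: 𝟙(2) · σ(272/2) = 1 · 270 = 270
  d = 4: 𝟙(4) · σ(272/4) = 1 · 126 = 126
  d = 8: 𝟙(8) · σ(272/8) = 1 · 54 = 54
  d = 16: 𝟙(16) · σ(272/16) = 1 · 18 = 18
  d = 17: 𝟙(17) · σ(272/17) = 1 · 31 = 31
  d = 34: 𝟙(34) · σ(272/34) = 1 · 15 = 15
  d = 68: 𝟙(68) · σ(272/68) = 1 · 7 = 7
  d = 136: 𝟙(136) · σ(272/136) = 1 · 3 = 3
  d = 272: 𝟙(272) · σ(272/272) = 1 · 1 = 1
Summing: (𝟙 * σ)(272) = 558 + 270 + 126 + 54 + 18 + 31 + 15 + 7 + 3 + 1 = 1083.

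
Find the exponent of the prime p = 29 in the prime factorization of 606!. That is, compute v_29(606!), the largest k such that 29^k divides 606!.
v_29(606!) = 20

Legendre's formula: v_p(n!) = Σ_{k ≥ 1} ⌊n / p^k⌋. For p = 29, n = 606, the terms are:
  ⌊606/29^1⌋ = ⌊606/29⌋ = 20
(the next term ⌊606/29^2⌋ = 0, terminating the sum). Summing: v_29(606!) = 20 = 20.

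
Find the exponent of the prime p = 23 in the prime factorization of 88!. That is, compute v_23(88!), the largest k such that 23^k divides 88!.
v_23(88!) = 3

Legendre's formula: v_p(n!) = Σ_{k ≥ 1} ⌊n / p^k⌋. For p = 23, n = 88, the terms are:
  ⌊88/23^1⌋ = ⌊88/23⌋ = 3
(the next term ⌊88/23^2⌋ = 0, terminating the sum). Summing: v_23(88!) = 3 = 3.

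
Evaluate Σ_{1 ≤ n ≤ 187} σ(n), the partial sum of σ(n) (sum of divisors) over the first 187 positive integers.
Σ_{n ≤ 187} σ(n) = 28774

Compute σ(n) for each 1 ≤ n ≤ 187: σ(1) = 1, σ(2) = 3, σ(3) = 4, σ(4) = 7, σ(5) = 6, σ(6) = 12, σ(7) = 8, σ(8) = 15, σ(9) = 13, σ(10) = 18, σ(11) = 12, σ(12) = 28, σ(13) = 14, σ(14) = 24, σ(15) = 24, σ(16) = 31, σ(17) = 18, σ(18) = 39, σ(19) = 20, σ(20) = 42, σ(21) = 32, σ(22) = 36, σ(23) = 24, σ(24) = 60, σ(25) = 31, σ(26) = 42, σ(27) = 40, σ(28) = 56, σ(29) = 30, σ(30) = 72, σ(31) = 32, σ(32) = 63, σ(33) = 48, σ(34) = 54, σ(35) = 48, σ(36) = 91, σ(37) = 38, σ(38) = 60, σ(39) = 56, σ(40) = 90, σ(41) = 42, σ(42) = 96, σ(43) = 44, σ(44) = 84, σ(45) = 78, σ(46) = 72, σ(47) = 48, σ(48) = 124, σ(49) = 57, σ(50) = 93, σ(51) = 72, σ(52) = 98, σ(53) = 54, σ(54) = 120, σ(55) = 72, σ(56) = 120, σ(57) = 80, σ(58) = 90, σ(59) = 60, σ(60) = 168, σ(61) = 62, σ(62) = 96, σ(63) = 104, σ(64) = 127, σ(65) = 84, σ(66) = 144, σ(67) = 68, σ(68) = 126, σ(69) = 96, σ(70) = 144, σ(71) = 72, σ(72) = 195, σ(73) = 74, σ(74) = 114, σ(75) = 124, σ(76) = 140, σ(77) = 96, σ(78) = 168, σ(79) = 80, σ(80) = 186, σ(81) = 121, σ(82) = 126, σ(83) = 84, σ(84) = 224, σ(85) = 108, σ(86) = 132, σ(87) = 120, σ(88) = 180, σ(89) = 90, σ(90) = 234, σ(91) = 112, σ(92) = 168, σ(93) = 128, σ(94) = 144, σ(95) = 120, σ(96) = 252, σ(97) = 98, σ(98) = 171, σ(99) = 156, σ(100) = 217, σ(101) = 102, σ(102) = 216, σ(103) = 104, σ(104) = 210, σ(105) = 192, σ(106) = 162, σ(107) = 108, σ(108) = 280, σ(109) = 110, σ(110) = 216, σ(111) = 152, σ(112) = 248, σ(113) = 114, σ(114) = 240, σ(115) = 144, σ(116) = 210, σ(117) = 182, σ(118) = 180, σ(119) = 144, σ(120) = 360, σ(121) = 133, σ(122) = 186, σ(123) = 168, σ(124) = 224, σ(125) = 156, σ(126) = 312, σ(127) = 128, σ(128) = 255, σ(129) = 176, σ(130) = 252, σ(131) = 132, σ(132) = 336, σ(133) = 160, σ(134) = 204, σ(135) = 240, σ(136) = 270, σ(137) = 138, σ(138) = 288, σ(139) = 140, σ(140) = 336, σ(141) = 192, σ(142) = 216, σ(143) = 168, σ(144) = 403, σ(145) = 180, σ(146) = 222, σ(147) = 228, σ(148) = 266, σ(149) = 150, σ(150) = 372, σ(151) = 152, σ(152) = 300, σ(153) = 234, σ(154) = 288, σ(155) = 192, σ(156) = 392, σ(157) = 158, σ(158) = 240, σ(159) = 216, σ(160) = 378, σ(161) = 192, σ(162) = 363, σ(163) = 164, σ(164) = 294, σ(165) = 288, σ(166) = 252, σ(167) = 168, σ(168) = 480, σ(169) = 183, σ(170) = 324, σ(171) = 260, σ(172) = 308, σ(173) = 174, σ(174) = 360, σ(175) = 248, σ(176) = 372, σ(177) = 240, σ(178) = 270, σ(179) = 180, σ(180) = 546, σ(181) = 182, σ(182) = 336, σ(183) = 248, σ(184) = 360, σ(185) = 228, σ(186) = 384, σ(187) = 216. Summing all 187 values: 28774. (Average order: Σ_{n ≤ x} σ(n) ~ (π²/12) x². For x = 187, (π²/12)·187² ≈ 28760.85.)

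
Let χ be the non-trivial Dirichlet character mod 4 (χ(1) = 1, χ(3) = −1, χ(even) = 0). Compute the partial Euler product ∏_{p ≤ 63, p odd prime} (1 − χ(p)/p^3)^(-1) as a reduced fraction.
∏ = 126115667482028600084463789626710364805572778792731/130156894276470431285217911893722225289762827141120

The odd primes p ≤ 63 are [3, 5, 7, 11, 13, 17, 19, 23, 29, 31, 37, 41, 43, 47, 53, 59, 61]. For each, χ(p) = 1 if p ≡ 1 mod 4, χ(p) = −1 if p ≡ 3 mod 4. Taking (1 − χ(p)/p^3)^(-1) = p^3/(p^3 − χ(p)): (1 − (-1)/3^3)^(-1) · (1 − (1)/5^3)^(-1) · (1 − (-1)/7^3)^(-1) · (1 − (-1)/11^3)^(-1) · (1 − (1)/13^3)^(-1) · (1 − (1)/17^3)^(-1) · (1 − (-1)/19^3)^(-1) · (1 − (-1)/23^3)^(-1) · (1 − (1)/29^3)^(-1) · (1 − (-1)/31^3)^(-1) · (1 − (1)/37^3)^(-1) · (1 − (1)/41^3)^(-1) · (1 − (-1)/43^3)^(-1) · (1 − (-1)/47^3)^(-1) · (1 − (1)/53^3)^(-1) · (1 − (-1)/59^3)^(-1) · (1 − (1)/61^3)^(-1) = 126115667482028600084463789626710364805572778792731/130156894276470431285217911893722225289762827141120.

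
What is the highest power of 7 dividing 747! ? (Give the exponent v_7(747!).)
v_7(747!) = 123

Legendre's formula: v_p(n!) = Σ_{k ≥ 1} ⌊n / p^k⌋. For p = 7, n = 747, the terms are:
  ⌊747/7^1⌋ = ⌊747/7⌋ = 106
  ⌊747/7^2⌋ = ⌊747/49⌋ = 15
  ⌊747/7^3⌋ = ⌊747/343⌋ = 2
(the next term ⌊747/7^4⌋ = 0, terminating the sum). Summing: v_7(747!) = 106 + 15 + 2 = 123.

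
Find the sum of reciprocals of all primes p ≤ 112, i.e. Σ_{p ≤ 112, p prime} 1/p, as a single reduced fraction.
Σ 1/p = 514977313070181206962860776592994315598662571/279734996817854936178276161872067809674997230

π(112) = 29, so the primes ≤ 112 are [2, 3, 5, 7, 11, 13, 17, 19, 23, 29, 31, 37, 41, 43, 47, 53, 59, 61, 67, 71, 73, 79, 83, 89, 97, 101, 103, 107, 109]. Summing 1/p over these primes: 514977313070181206962860776592994315598662571/279734996817854936178276161872067809674997230 ≈ 1.8409. Mertens estimate ln ln(112) + 0.2615 ≈ 1.8130.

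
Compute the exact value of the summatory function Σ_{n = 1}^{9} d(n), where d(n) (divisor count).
Σ_{n ≤ 9} d(n) = 23

Compute d(n) for each 1 ≤ n ≤ 9: d(1) = 1, d(2) = 2, d(3) = 2, d(4) = 3, d(5) = 2, d(6) = 4, d(7) = 2, d(8) = 4, d(9) = 3. Summing all 9 values: 23. (Dirichlet's divisor formula: Σ_{n ≤ x} d(n) = x ln(x) + (2γ − 1) x + O(√x). For x = 9, the asymptotic estimate is ≈ 21.16.)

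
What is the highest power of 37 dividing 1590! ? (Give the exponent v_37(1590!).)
v_37(1590!) = 43

Legendre's formula: v_p(n!) = Σ_{k ≥ 1} ⌊n / p^k⌋. For p = 37, n = 1590, the terms are:
  ⌊1590/37^1⌋ = ⌊1590/37⌋ = 42
  ⌊1590/37^2⌋ = ⌊1590/1369⌋ = 1
(the next term ⌊1590/37^3⌋ = 0, terminating the sum). Summing: v_37(1590!) = 42 + 1 = 43.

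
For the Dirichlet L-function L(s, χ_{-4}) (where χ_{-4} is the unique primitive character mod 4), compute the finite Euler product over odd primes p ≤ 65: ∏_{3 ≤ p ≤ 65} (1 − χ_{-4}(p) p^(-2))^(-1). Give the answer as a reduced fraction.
∏ = 41649646786025278187758845901/45453901250007819878400000000

The odd primes p ≤ 65 are [3, 5, 7, 11, 13, 17, 19, 23, 29, 31, 37, 41, 43, 47, 53, 59, 61]. For each, χ(p) = 1 if p ≡ 1 mod 4, χ(p) = −1 if p ≡ 3 mod 4. Taking (1 − χ(p)/p^2)^(-1) = p^2/(p^2 − χ(p)): (1 − (-1)/3^2)^(-1) · (1 − (1)/5^2)^(-1) · (1 − (-1)/7^2)^(-1) · (1 − (-1)/11^2)^(-1) · (1 − (1)/13^2)^(-1) · (1 − (1)/17^2)^(-1) · (1 − (-1)/19^2)^(-1) · (1 − (-1)/23^2)^(-1) · (1 − (1)/29^2)^(-1) · (1 − (-1)/31^2)^(-1) · (1 − (1)/37^2)^(-1) · (1 − (1)/41^2)^(-1) · (1 − (-1)/43^2)^(-1) · (1 − (-1)/47^2)^(-1) · (1 − (1)/53^2)^(-1) · (1 − (-1)/59^2)^(-1) · (1 − (1)/61^2)^(-1) = 41649646786025278187758845901/45453901250007819878400000000.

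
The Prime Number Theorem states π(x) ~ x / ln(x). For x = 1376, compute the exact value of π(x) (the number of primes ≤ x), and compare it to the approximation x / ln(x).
π(1376) = 220;  x/ln(x) ≈ 190.40;  relative error ≈ 13.46%.

Directly count primes up to 1376: π(1376) = 220. The PNT approximation gives 1376/ln(1376) ≈ 1376/7.22694 ≈ 190.40. Relative error (π(x) − x/ln(x)) / π(x) ≈ 13.46%; the approximation is known to undercount slightly (Li(x) is a better estimate).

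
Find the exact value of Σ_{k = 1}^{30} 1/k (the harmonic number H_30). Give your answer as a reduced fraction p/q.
H_30 = 9304682830147/2329089562800

Direct summation: H_30 = 1 + 1/2 + ... + 1/30. The least common denominator is lcm(1, ..., 30) = 2329089562800; over this denominator the numerator is 2329089562800 + 1164544781400 + 776363187600 + 582272390700 + 465817912560 + 388181593800 + 332727080400 + 291136195350 + 258787729200 + 232908956280 + 211735414800 + 194090796900 + 179160735600 + 166363540200 + 155272637520 + 145568097675 + 137005268400 + 129393864600 + 122583661200 + 116454478140 + 110909026800 + 105867707400 + 101264763600 + 97045398450 + 93163582512 + 89580367800 + 86262576400 + 83181770100 + 80313433200 + 77636318760 = 9304682830147, so H_30 = 9304682830147/2329089562800 (already in lowest terms) ≈ 3.99499. (The PNT-adjacent estimate ln(30) + γ ≈ 3.97841 matches within O(1/n).)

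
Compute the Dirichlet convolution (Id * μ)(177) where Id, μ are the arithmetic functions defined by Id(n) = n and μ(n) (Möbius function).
(Id * μ)(177) = 116

Divisors of 177: [1, 3, 59, 177]. For each d | 177:
  d = 1: Id(1) · μ(177/1) = 1 · 1 = 1
  d = 3: Id(3) · μ(177/3) = 3 · -1 = -3
  d = 59: Id(59) · μ(177/59) = 59 · -1 = -59
  d = 177: Id(177) · μ(177/177) = 177 · 1 = 177
Summing: (Id * μ)(177) = 1 + -3 + -59 + 177 = 116.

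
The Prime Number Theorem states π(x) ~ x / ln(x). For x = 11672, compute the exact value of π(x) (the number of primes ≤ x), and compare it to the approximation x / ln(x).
π(11672) = 1400;  x/ln(x) ≈ 1246.35;  relative error ≈ 10.98%.

Directly count primes up to 11672: π(11672) = 1400. The PNT approximation gives 11672/ln(11672) ≈ 11672/9.36495 ≈ 1246.35. Relative error (π(x) − x/ln(x)) / π(x) ≈ 10.98%; the approximation is known to undercount slightly (Li(x) is a better estimate).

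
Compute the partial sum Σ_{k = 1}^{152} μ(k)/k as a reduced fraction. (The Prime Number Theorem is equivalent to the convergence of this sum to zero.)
Σ μ(k)/k = 498553581288971583508015817946071430122138094746515981177/75106511663943725776296745409664000450228387787452181363970

Values of μ(k) for 1 ≤ k ≤ 152: μ(1) = 1, μ(2) = -1, μ(3) = -1, μ(5) = -1, μ(6) = 1, μ(7) = -1, μ(10) = 1, μ(11) = -1, μ(13) = -1, μ(14) = 1, μ(15) = 1, μ(17) = -1, μ(19) = -1, μ(21) = 1, μ(22) = 1, μ(23) = -1, μ(26) = 1, μ(29) = -1, μ(30) = -1, μ(31) = -1, μ(33) = 1, μ(34) = 1, μ(35) = 1, μ(37) = -1, μ(38) = 1, μ(39) = 1, μ(41) = -1, μ(42) = -1, μ(43) = -1, μ(46) = 1, μ(47) = -1, μ(51) = 1, μ(53) = -1, μ(55) = 1, μ(57) = 1, μ(58) = 1, μ(59) = -1, μ(61) = -1, μ(62) = 1, μ(65) = 1, μ(66) = -1, μ(67) = -1, μ(69) = 1, μ(70) = -1, μ(71) = -1, μ(73) = -1, μ(74) = 1, μ(77) = 1, μ(78) = -1, μ(79) = -1, μ(82) = 1, μ(83) = -1, μ(85) = 1, μ(86) = 1, μ(87) = 1, μ(89) = -1, μ(91) = 1, μ(93) = 1, μ(94) = 1, μ(95) = 1, μ(97) = -1, μ(101) = -1, μ(102) = -1, μ(103) = -1, μ(105) = -1, μ(106) = 1, μ(107) = -1, μ(109) = -1, μ(110) = -1, μ(111) = 1, μ(113) = -1, μ(114) = -1, μ(115) = 1, μ(118) = 1, μ(119) = 1, μ(122) = 1, μ(123) = 1, μ(127) = -1, μ(129) = 1, μ(130) = -1, μ(131) = -1, μ(133) = 1, μ(134) = 1, μ(137) = -1, μ(138) = -1, μ(139) = -1, μ(141) = 1, μ(142) = 1, μ(143) = 1, μ(145) = 1, μ(146) = 1, μ(149) = -1, μ(151) = -1, with μ = 0 on non-squarefree integers. Summing μ(k)/k for k where μ(k) ≠ 0 gives 498553581288971583508015817946071430122138094746515981177/75106511663943725776296745409664000450228387787452181363970 ≈ 0.0066. (PNT ⟺ this sum → 0 as n → ∞.)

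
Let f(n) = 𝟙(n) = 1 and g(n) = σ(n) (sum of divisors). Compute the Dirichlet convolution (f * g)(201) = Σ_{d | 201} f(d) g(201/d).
(𝟙 * σ)(201) = 345

Divisors of 201: [1, 3, 67, 201]. For each d | 201:
  d = 1: 𝟙(1) · σ(201/1) = 1 · 272 = 272
  d = 3: 𝟙(3) · σ(201/3) = 1 · 68 = 68
  d = 67: 𝟙(67) · σ(201/67) = 1 · 4 = 4
  d = 201: 𝟙(201) · σ(201/201) = 1 · 1 = 1
Summing: (𝟙 * σ)(201) = 272 + 68 + 4 + 1 = 345.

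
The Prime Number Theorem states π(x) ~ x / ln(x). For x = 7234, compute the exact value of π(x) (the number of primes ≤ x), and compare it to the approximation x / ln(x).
π(7234) = 924;  x/ln(x) ≈ 814.04;  relative error ≈ 11.90%.

Directly count primes up to 7234: π(7234) = 924. The PNT approximation gives 7234/ln(7234) ≈ 7234/8.88655 ≈ 814.04. Relative error (π(x) − x/ln(x)) / π(x) ≈ 11.90%; the approximation is known to undercount slightly (Li(x) is a better estimate).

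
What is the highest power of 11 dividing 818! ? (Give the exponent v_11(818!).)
v_11(818!) = 80

Legendre's formula: v_p(n!) = Σ_{k ≥ 1} ⌊n / p^k⌋. For p = 11, n = 818, the terms are:
  ⌊818/11^1⌋ = ⌊818/11⌋ = 74
  ⌊818/11^2⌋ = ⌊818/121⌋ = 6
(the next term ⌊818/11^3⌋ = 0, terminating the sum). Summing: v_11(818!) = 74 + 6 = 80.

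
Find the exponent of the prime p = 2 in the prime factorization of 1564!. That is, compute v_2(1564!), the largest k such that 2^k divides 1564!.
v_2(1564!) = 1559

Legendre's formula: v_p(n!) = Σ_{k ≥ 1} ⌊n / p^k⌋. For p = 2, n = 1564, the terms are:
  ⌊1564/2^1⌋ = ⌊1564/2⌋ = 782
  ⌊1564/2^2⌋ = ⌊1564/4⌋ = 391
  ⌊1564/2^3⌋ = ⌊1564/8⌋ = 195
  ⌊1564/2^4⌋ = ⌊1564/16⌋ = 97
  ⌊1564/2^5⌋ = ⌊1564/32⌋ = 48
  ⌊1564/2^6⌋ = ⌊1564/64⌋ = 24
  ⌊1564/2^7⌋ = ⌊1564/128⌋ = 12
  ⌊1564/2^8⌋ = ⌊1564/256⌋ = 6
  ⌊1564/2^9⌋ = ⌊1564/512⌋ = 3
  ⌊1564/2^10⌋ = ⌊1564/1024⌋ = 1
(the next term ⌊1564/2^11⌋ = 0, terminating the sum). Summing: v_2(1564!) = 782 + 391 + 195 + 97 + 48 + 24 + 12 + 6 + 3 + 1 = 1559.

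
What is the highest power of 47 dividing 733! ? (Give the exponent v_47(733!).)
v_47(733!) = 15

Legendre's formula: v_p(n!) = Σ_{k ≥ 1} ⌊n / p^k⌋. For p = 47, n = 733, the terms are:
  ⌊733/47^1⌋ = ⌊733/47⌋ = 15
(the next term ⌊733/47^2⌋ = 0, terminating the sum). Summing: v_47(733!) = 15 = 15.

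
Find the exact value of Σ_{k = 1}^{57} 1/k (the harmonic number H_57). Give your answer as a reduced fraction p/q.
H_57 = 253437484000080020709989/54749786241679275146400

Direct summation: H_57 = 1 + 1/2 + ... + 1/57. The least common denominator is lcm(1, ..., 57) = 164249358725037825439200; over this denominator the numerator is 164249358725037825439200 + 82124679362518912719600 + 54749786241679275146400 + 41062339681259456359800 + 32849871745007565087840 + 27374893120839637573200 + 23464194103576832205600 + 20531169840629728179900 + 18249928747226425048800 + 16424935872503782543920 + 14931759884094347767200 + 13687446560419818786600 + 12634566055772140418400 + 11732097051788416102800 + 10949957248335855029280 + 10265584920314864089950 + 9661726983825754437600 + 9124964373613212524400 + 8644703090791464496800 + 8212467936251891271960 + 7821398034525610735200 + 7465879942047173883600 + 7141276466305992410400 + 6843723280209909393300 + 6569974349001513017568 + 6317283027886070209200 + 6083309582408808349600 + 5866048525894208051400 + 5663770990518545704800 + 5474978624167927514640 + 5298366410485091143200 + 5132792460157432044975 + 4977253294698115922400 + 4830863491912877218800 + 4692838820715366441120 + 4562482186806606262200 + 4439171857433454741600 + 4322351545395732248400 + 4211522018590713472800 + 4106233968125945635980 + 4006081920122873791200 + 3910699017262805367600 + 3819752528489251754400 + 3732939971023586941800 + 3649985749445285009760 + 3570638233152996205200 + 3494667206915698413600 + 3421861640104954696650 + 3352027729082404600800 + 3284987174500756508784 + 3220575661275251479200 + 3158641513943035104600 + 3099044504245996706400 + 3041654791204404174800 + 2986351976818869553440 + 2933024262947104025700 + 2881567696930488165600 = 760312452000240062129967, so H_57 = 760312452000240062129967/164249358725037825439200; reducing by gcd(760312452000240062129967, 164249358725037825439200) = 3 gives 253437484000080020709989/54749786241679275146400 ≈ 4.62901. (The PNT-adjacent estimate ln(57) + γ ≈ 4.62027 matches within O(1/n).)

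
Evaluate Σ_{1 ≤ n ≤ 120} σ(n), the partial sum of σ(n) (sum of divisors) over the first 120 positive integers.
Σ_{n ≤ 120} σ(n) = 11973

Compute σ(n) for each 1 ≤ n ≤ 120: σ(1) = 1, σ(2) = 3, σ(3) = 4, σ(4) = 7, σ(5) = 6, σ(6) = 12, σ(7) = 8, σ(8) = 15, σ(9) = 13, σ(10) = 18, σ(11) = 12, σ(12) = 28, σ(13) = 14, σ(14) = 24, σ(15) = 24, σ(16) = 31, σ(17) = 18, σ(18) = 39, σ(19) = 20, σ(20) = 42, σ(21) = 32, σ(22) = 36, σ(23) = 24, σ(24) = 60, σ(25) = 31, σ(26) = 42, σ(27) = 40, σ(28) = 56, σ(29) = 30, σ(30) = 72, σ(31) = 32, σ(32) = 63, σ(33) = 48, σ(34) = 54, σ(35) = 48, σ(36) = 91, σ(37) = 38, σ(38) = 60, σ(39) = 56, σ(40) = 90, σ(41) = 42, σ(42) = 96, σ(43) = 44, σ(44) = 84, σ(45) = 78, σ(46) = 72, σ(47) = 48, σ(48) = 124, σ(49) = 57, σ(50) = 93, σ(51) = 72, σ(52) = 98, σ(53) = 54, σ(54) = 120, σ(55) = 72, σ(56) = 120, σ(57) = 80, σ(58) = 90, σ(59) = 60, σ(60) = 168, σ(61) = 62, σ(62) = 96, σ(63) = 104, σ(64) = 127, σ(65) = 84, σ(66) = 144, σ(67) = 68, σ(68) = 126, σ(69) = 96, σ(70) = 144, σ(71) = 72, σ(72) = 195, σ(73) = 74, σ(74) = 114, σ(75) = 124, σ(76) = 140, σ(77) = 96, σ(78) = 168, σ(79) = 80, σ(80) = 186, σ(81) = 121, σ(82) = 126, σ(83) = 84, σ(84) = 224, σ(85) = 108, σ(86) = 132, σ(87) = 120, σ(88) = 180, σ(89) = 90, σ(90) = 234, σ(91) = 112, σ(92) = 168, σ(93) = 128, σ(94) = 144, σ(95) = 120, σ(96) = 252, σ(97) = 98, σ(98) = 171, σ(99) = 156, σ(100) = 217, σ(101) = 102, σ(102) = 216, σ(103) = 104, σ(104) = 210, σ(105) = 192, σ(106) = 162, σ(107) = 108, σ(108) = 280, σ(109) = 110, σ(110) = 216, σ(111) = 152, σ(112) = 248, σ(113) = 114, σ(114) = 240, σ(115) = 144, σ(116) = 210, σ(117) = 182, σ(118) = 180, σ(119) = 144, σ(120) = 360. Summing all 120 values: 11973. (Average order: Σ_{n ≤ x} σ(n) ~ (π²/12) x². For x = 120, (π²/12)·120² ≈ 11843.53.)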